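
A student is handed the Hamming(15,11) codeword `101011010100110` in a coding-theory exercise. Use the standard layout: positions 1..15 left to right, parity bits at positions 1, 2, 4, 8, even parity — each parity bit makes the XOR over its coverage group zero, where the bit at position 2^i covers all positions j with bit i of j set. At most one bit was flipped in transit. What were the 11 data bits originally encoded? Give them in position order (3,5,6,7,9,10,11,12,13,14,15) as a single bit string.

s1: b1⊕b3⊕b5⊕b7⊕b9⊕b11⊕b13⊕b15 = 1⊕1⊕1⊕0⊕0⊕0⊕1⊕0 = 0
s2: b2⊕b3⊕b6⊕b7⊕b10⊕b11⊕b14⊕b15 = 0⊕1⊕1⊕0⊕1⊕0⊕1⊕0 = 0
s4: b4⊕b5⊕b6⊕b7⊕b12⊕b13⊕b14⊕b15 = 0⊕1⊕1⊕0⊕0⊕1⊕1⊕0 = 0
s8: b8⊕b9⊕b10⊕b11⊕b12⊕b13⊕b14⊕b15 = 1⊕0⊕1⊕0⊕0⊕1⊕1⊕0 = 0
Syndrome (s8...s1) = 0000 → position 0 (no error).
No correction needed.
Data bits at positions 3,5,6,7,9,10,11,12,13,14,15: 11100100110

11100100110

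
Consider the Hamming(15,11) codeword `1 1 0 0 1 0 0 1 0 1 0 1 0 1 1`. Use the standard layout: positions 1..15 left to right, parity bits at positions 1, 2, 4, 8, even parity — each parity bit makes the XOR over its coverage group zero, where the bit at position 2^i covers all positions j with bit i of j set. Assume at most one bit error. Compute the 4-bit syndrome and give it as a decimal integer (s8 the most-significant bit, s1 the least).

s1: b1⊕b3⊕b5⊕b7⊕b9⊕b11⊕b13⊕b15 = 1⊕0⊕1⊕0⊕0⊕0⊕0⊕1 = 1
s2: b2⊕b3⊕b6⊕b7⊕b10⊕b11⊕b14⊕b15 = 1⊕0⊕0⊕0⊕1⊕0⊕1⊕1 = 0
s4: b4⊕b5⊕b6⊕b7⊕b12⊕b13⊕b14⊕b15 = 0⊕1⊕0⊕0⊕1⊕0⊕1⊕1 = 0
s8: b8⊕b9⊕b10⊕b11⊕b12⊕b13⊕b14⊕b15 = 1⊕0⊕1⊕0⊕1⊕0⊕1⊕1 = 1
Syndrome (s8...s1) = 1001 → position 9.

9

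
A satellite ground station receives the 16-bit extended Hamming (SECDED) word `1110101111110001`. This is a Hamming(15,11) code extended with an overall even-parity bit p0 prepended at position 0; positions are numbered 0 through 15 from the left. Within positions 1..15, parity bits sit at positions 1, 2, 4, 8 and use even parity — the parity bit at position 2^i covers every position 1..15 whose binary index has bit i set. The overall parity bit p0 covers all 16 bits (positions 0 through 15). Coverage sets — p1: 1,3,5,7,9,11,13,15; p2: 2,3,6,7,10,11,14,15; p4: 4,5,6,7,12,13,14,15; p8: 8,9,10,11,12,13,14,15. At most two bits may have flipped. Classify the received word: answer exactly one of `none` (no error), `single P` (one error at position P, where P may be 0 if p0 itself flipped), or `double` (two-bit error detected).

s1: b1⊕b3⊕b5⊕b7⊕b9⊕b11⊕b13⊕b15 = 1⊕0⊕0⊕1⊕1⊕1⊕0⊕1 = 1
s2: b2⊕b3⊕b6⊕b7⊕b10⊕b11⊕b14⊕b15 = 1⊕0⊕1⊕1⊕1⊕1⊕0⊕1 = 0
s4: b4⊕b5⊕b6⊕b7⊕b12⊕b13⊕b14⊕b15 = 1⊕0⊕1⊕1⊕0⊕0⊕0⊕1 = 0
s8: b8⊕b9⊕b10⊕b11⊕b12⊕b13⊕b14⊕b15 = 1⊕1⊕1⊕1⊕0⊕0⊕0⊕1 = 1
Syndrome (s8...s1) = 1001 → position 9.
Overall parity (XOR of all 16 bits, including p0): 1⊕1⊕1⊕0⊕1⊕0⊕1⊕1⊕1⊕1⊕1⊕1⊕0⊕0⊕0⊕1 = 1
Overall=1, syndrome position=9 → single-bit error at position 9.

single 9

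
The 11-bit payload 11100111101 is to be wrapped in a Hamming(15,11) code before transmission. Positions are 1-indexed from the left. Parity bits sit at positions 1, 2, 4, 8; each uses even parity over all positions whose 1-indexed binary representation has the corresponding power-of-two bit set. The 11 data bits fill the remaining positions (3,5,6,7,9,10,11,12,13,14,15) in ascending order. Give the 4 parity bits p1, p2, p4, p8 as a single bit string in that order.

1111

Place data bits at non-power-of-two positions: b3=1, b5=1, b6=1, b7=0, b9=0, b10=1, b11=1, b12=1, b13=1, b14=0, b15=1.
p1 = XOR of data positions {3,5,7,9,11,13,15} = 1⊕1⊕0⊕0⊕1⊕1⊕1 = 1
p2 = XOR of data positions {3,6,7,10,11,14,15} = 1⊕1⊕0⊕1⊕1⊕0⊕1 = 1
p4 = XOR of data positions {5,6,7,12,13,14,15} = 1⊕1⊕0⊕1⊕1⊕0⊕1 = 1
p8 = XOR of data positions {9,10,11,12,13,14,15} = 0⊕1⊕1⊕1⊕1⊕0⊕1 = 1
Parity bits p1,p2,p4,p8 = 1111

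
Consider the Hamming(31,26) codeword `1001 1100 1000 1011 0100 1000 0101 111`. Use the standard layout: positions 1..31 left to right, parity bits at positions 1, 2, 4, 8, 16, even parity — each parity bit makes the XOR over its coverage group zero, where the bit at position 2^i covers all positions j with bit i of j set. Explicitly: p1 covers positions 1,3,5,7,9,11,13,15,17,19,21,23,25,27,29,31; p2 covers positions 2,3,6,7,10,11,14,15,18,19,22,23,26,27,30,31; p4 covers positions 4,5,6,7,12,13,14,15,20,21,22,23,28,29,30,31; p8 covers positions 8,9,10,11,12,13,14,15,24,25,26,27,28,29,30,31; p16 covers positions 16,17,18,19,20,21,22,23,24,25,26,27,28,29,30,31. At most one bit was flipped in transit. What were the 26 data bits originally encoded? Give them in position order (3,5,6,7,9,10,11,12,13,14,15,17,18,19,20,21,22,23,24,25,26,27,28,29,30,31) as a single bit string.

s1: b1⊕b3⊕b5⊕b7⊕b9⊕b11⊕b13⊕b15⊕b17⊕b19⊕b21⊕b23⊕b25⊕b27⊕b29⊕b31 = 1⊕0⊕1⊕0⊕1⊕0⊕1⊕1⊕0⊕0⊕1⊕0⊕0⊕0⊕1⊕1 = 0
s2: b2⊕b3⊕b6⊕b7⊕b10⊕b11⊕b14⊕b15⊕b18⊕b19⊕b22⊕b23⊕b26⊕b27⊕b30⊕b31 = 0⊕0⊕1⊕0⊕0⊕0⊕0⊕1⊕1⊕0⊕0⊕0⊕1⊕0⊕1⊕1 = 0
s4: b4⊕b5⊕b6⊕b7⊕b12⊕b13⊕b14⊕b15⊕b20⊕b21⊕b22⊕b23⊕b28⊕b29⊕b30⊕b31 = 1⊕1⊕1⊕0⊕0⊕1⊕0⊕1⊕0⊕1⊕0⊕0⊕1⊕1⊕1⊕1 = 0
s8: b8⊕b9⊕b10⊕b11⊕b12⊕b13⊕b14⊕b15⊕b24⊕b25⊕b26⊕b27⊕b28⊕b29⊕b30⊕b31 = 0⊕1⊕0⊕0⊕0⊕1⊕0⊕1⊕0⊕0⊕1⊕0⊕1⊕1⊕1⊕1 = 0
s16: b16⊕b17⊕b18⊕b19⊕b20⊕b21⊕b22⊕b23⊕b24⊕b25⊕b26⊕b27⊕b28⊕b29⊕b30⊕b31 = 1⊕0⊕1⊕0⊕0⊕1⊕0⊕0⊕0⊕0⊕1⊕0⊕1⊕1⊕1⊕1 = 0
Syndrome (s16...s1) = 00000 → position 0 (no error).
No correction needed.
Data bits at positions 3,5,6,7,9,10,11,12,13,14,15,17,18,19,20,21,22,23,24,25,26,27,28,29,30,31: 01101000101010010000101111

01101000101010010000101111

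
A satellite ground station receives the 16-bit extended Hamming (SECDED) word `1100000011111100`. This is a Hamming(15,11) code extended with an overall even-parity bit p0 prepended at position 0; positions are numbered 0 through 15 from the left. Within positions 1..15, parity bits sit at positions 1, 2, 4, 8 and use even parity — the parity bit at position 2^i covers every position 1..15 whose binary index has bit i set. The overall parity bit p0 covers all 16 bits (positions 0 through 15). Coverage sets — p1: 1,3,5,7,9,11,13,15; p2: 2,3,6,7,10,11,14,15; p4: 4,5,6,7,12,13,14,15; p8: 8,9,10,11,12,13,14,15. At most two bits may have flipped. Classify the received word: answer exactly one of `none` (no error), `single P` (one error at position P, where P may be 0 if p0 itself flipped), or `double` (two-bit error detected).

none

s1: b1⊕b3⊕b5⊕b7⊕b9⊕b11⊕b13⊕b15 = 1⊕0⊕0⊕0⊕1⊕1⊕1⊕0 = 0
s2: b2⊕b3⊕b6⊕b7⊕b10⊕b11⊕b14⊕b15 = 0⊕0⊕0⊕0⊕1⊕1⊕0⊕0 = 0
s4: b4⊕b5⊕b6⊕b7⊕b12⊕b13⊕b14⊕b15 = 0⊕0⊕0⊕0⊕1⊕1⊕0⊕0 = 0
s8: b8⊕b9⊕b10⊕b11⊕b12⊕b13⊕b14⊕b15 = 1⊕1⊕1⊕1⊕1⊕1⊕0⊕0 = 0
Syndrome (s8...s1) = 0000 → position 0 (no error).
Overall parity (XOR of all 16 bits, including p0): 1⊕1⊕0⊕0⊕0⊕0⊕0⊕0⊕1⊕1⊕1⊕1⊕1⊕1⊕0⊕0 = 0
Overall=0, syndrome position=0 → no error.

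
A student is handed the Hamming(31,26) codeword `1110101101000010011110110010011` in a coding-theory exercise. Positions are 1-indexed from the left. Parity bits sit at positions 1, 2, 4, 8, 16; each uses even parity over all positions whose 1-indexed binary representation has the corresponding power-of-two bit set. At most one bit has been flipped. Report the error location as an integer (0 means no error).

s1: b1⊕b3⊕b5⊕b7⊕b9⊕b11⊕b13⊕b15⊕b17⊕b19⊕b21⊕b23⊕b25⊕b27⊕b29⊕b31 = 1⊕1⊕1⊕1⊕0⊕0⊕0⊕1⊕0⊕1⊕1⊕1⊕0⊕1⊕0⊕1 = 0
s2: b2⊕b3⊕b6⊕b7⊕b10⊕b11⊕b14⊕b15⊕b18⊕b19⊕b22⊕b23⊕b26⊕b27⊕b30⊕b31 = 1⊕1⊕0⊕1⊕1⊕0⊕0⊕1⊕1⊕1⊕0⊕1⊕0⊕1⊕1⊕1 = 1
s4: b4⊕b5⊕b6⊕b7⊕b12⊕b13⊕b14⊕b15⊕b20⊕b21⊕b22⊕b23⊕b28⊕b29⊕b30⊕b31 = 0⊕1⊕0⊕1⊕0⊕0⊕0⊕1⊕1⊕1⊕0⊕1⊕0⊕0⊕1⊕1 = 0
s8: b8⊕b9⊕b10⊕b11⊕b12⊕b13⊕b14⊕b15⊕b24⊕b25⊕b26⊕b27⊕b28⊕b29⊕b30⊕b31 = 1⊕0⊕1⊕0⊕0⊕0⊕0⊕1⊕1⊕0⊕0⊕1⊕0⊕0⊕1⊕1 = 1
s16: b16⊕b17⊕b18⊕b19⊕b20⊕b21⊕b22⊕b23⊕b24⊕b25⊕b26⊕b27⊕b28⊕b29⊕b30⊕b31 = 0⊕0⊕1⊕1⊕1⊕1⊕0⊕1⊕1⊕0⊕0⊕1⊕0⊕0⊕1⊕1 = 1
Syndrome (s16...s1) = 11010 → position 26.

26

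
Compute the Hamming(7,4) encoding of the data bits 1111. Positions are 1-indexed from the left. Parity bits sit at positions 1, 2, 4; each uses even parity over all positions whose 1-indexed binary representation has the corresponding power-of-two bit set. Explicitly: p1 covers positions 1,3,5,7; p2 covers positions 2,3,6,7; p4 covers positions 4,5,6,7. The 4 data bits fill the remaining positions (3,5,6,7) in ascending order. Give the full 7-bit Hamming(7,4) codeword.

Place data bits at non-power-of-two positions: b3=1, b5=1, b6=1, b7=1.
p1 = XOR of data positions {3,5,7} = 1⊕1⊕1 = 1
p2 = XOR of data positions {3,6,7} = 1⊕1⊕1 = 1
p4 = XOR of data positions {5,6,7} = 1⊕1⊕1 = 1
Codeword b1..b7 = 1111111

1111111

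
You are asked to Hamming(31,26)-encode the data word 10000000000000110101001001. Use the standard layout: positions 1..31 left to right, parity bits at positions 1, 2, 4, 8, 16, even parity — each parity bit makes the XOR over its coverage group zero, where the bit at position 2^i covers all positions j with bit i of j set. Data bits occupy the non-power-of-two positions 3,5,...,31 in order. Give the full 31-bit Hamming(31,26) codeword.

Place data bits at non-power-of-two positions: b3=1, b5=0, b6=0, b7=0, b9=0, b10=0, b11=0, b12=0, b13=0, b14=0, b15=0, b17=0, b18=0, b19=0, b20=1, b21=1, b22=0, b23=1, b24=0, b25=1, b26=0, b27=0, b28=1, b29=0, b30=0, b31=1.
p1 = XOR of data positions {3,5,7,9,11,13,15,17,19,21,23,25,27,29,31} = 1⊕0⊕0⊕0⊕0⊕0⊕0⊕0⊕0⊕1⊕1⊕1⊕0⊕0⊕1 = 1
p2 = XOR of data positions {3,6,7,10,11,14,15,18,19,22,23,26,27,30,31} = 1⊕0⊕0⊕0⊕0⊕0⊕0⊕0⊕0⊕0⊕1⊕0⊕0⊕0⊕1 = 1
p4 = XOR of data positions {5,6,7,12,13,14,15,20,21,22,23,28,29,30,31} = 0⊕0⊕0⊕0⊕0⊕0⊕0⊕1⊕1⊕0⊕1⊕1⊕0⊕0⊕1 = 1
p8 = XOR of data positions {9,10,11,12,13,14,15,24,25,26,27,28,29,30,31} = 0⊕0⊕0⊕0⊕0⊕0⊕0⊕0⊕1⊕0⊕0⊕1⊕0⊕0⊕1 = 1
p16 = XOR of data positions {17,18,19,20,21,22,23,24,25,26,27,28,29,30,31} = 0⊕0⊕0⊕1⊕1⊕0⊕1⊕0⊕1⊕0⊕0⊕1⊕0⊕0⊕1 = 0
Codeword b1..b31 = 1111000100000000000110101001001

1111000100000000000110101001001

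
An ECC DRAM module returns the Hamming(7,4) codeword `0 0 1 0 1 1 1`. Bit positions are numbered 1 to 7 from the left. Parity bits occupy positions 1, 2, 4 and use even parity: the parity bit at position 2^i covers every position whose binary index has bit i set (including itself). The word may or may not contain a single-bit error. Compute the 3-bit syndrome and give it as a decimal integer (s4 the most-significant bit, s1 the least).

s1: b1⊕b3⊕b5⊕b7 = 0⊕1⊕1⊕1 = 1
s2: b2⊕b3⊕b6⊕b7 = 0⊕1⊕1⊕1 = 1
s4: b4⊕b5⊕b6⊕b7 = 0⊕1⊕1⊕1 = 1
Syndrome (s4...s1) = 111 → position 7.

7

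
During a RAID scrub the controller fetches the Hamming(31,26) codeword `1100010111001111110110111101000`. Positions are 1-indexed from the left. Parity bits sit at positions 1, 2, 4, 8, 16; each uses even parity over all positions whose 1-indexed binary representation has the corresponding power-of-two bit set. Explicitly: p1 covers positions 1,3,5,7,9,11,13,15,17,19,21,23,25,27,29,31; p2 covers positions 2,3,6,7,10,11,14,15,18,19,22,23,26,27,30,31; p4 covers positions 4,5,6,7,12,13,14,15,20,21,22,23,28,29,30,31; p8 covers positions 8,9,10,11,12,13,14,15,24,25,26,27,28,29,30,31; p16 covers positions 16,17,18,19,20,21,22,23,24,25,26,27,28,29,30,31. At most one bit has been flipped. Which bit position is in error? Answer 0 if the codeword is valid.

0

s1: b1⊕b3⊕b5⊕b7⊕b9⊕b11⊕b13⊕b15⊕b17⊕b19⊕b21⊕b23⊕b25⊕b27⊕b29⊕b31 = 1⊕0⊕0⊕0⊕1⊕0⊕1⊕1⊕1⊕0⊕1⊕1⊕1⊕0⊕0⊕0 = 0
s2: b2⊕b3⊕b6⊕b7⊕b10⊕b11⊕b14⊕b15⊕b18⊕b19⊕b22⊕b23⊕b26⊕b27⊕b30⊕b31 = 1⊕0⊕1⊕0⊕1⊕0⊕1⊕1⊕1⊕0⊕0⊕1⊕1⊕0⊕0⊕0 = 0
s4: b4⊕b5⊕b6⊕b7⊕b12⊕b13⊕b14⊕b15⊕b20⊕b21⊕b22⊕b23⊕b28⊕b29⊕b30⊕b31 = 0⊕0⊕1⊕0⊕0⊕1⊕1⊕1⊕1⊕1⊕0⊕1⊕1⊕0⊕0⊕0 = 0
s8: b8⊕b9⊕b10⊕b11⊕b12⊕b13⊕b14⊕b15⊕b24⊕b25⊕b26⊕b27⊕b28⊕b29⊕b30⊕b31 = 1⊕1⊕1⊕0⊕0⊕1⊕1⊕1⊕1⊕1⊕1⊕0⊕1⊕0⊕0⊕0 = 0
s16: b16⊕b17⊕b18⊕b19⊕b20⊕b21⊕b22⊕b23⊕b24⊕b25⊕b26⊕b27⊕b28⊕b29⊕b30⊕b31 = 1⊕1⊕1⊕0⊕1⊕1⊕0⊕1⊕1⊕1⊕1⊕0⊕1⊕0⊕0⊕0 = 0
Syndrome (s16...s1) = 00000 → position 0 (no error).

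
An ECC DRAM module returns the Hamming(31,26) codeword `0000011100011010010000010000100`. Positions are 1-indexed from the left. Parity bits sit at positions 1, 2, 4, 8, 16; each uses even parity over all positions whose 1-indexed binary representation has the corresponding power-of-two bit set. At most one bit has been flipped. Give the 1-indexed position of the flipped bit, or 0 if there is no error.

s1: b1⊕b3⊕b5⊕b7⊕b9⊕b11⊕b13⊕b15⊕b17⊕b19⊕b21⊕b23⊕b25⊕b27⊕b29⊕b31 = 0⊕0⊕0⊕1⊕0⊕0⊕1⊕1⊕0⊕0⊕0⊕0⊕0⊕0⊕1⊕0 = 0
s2: b2⊕b3⊕b6⊕b7⊕b10⊕b11⊕b14⊕b15⊕b18⊕b19⊕b22⊕b23⊕b26⊕b27⊕b30⊕b31 = 0⊕0⊕1⊕1⊕0⊕0⊕0⊕1⊕1⊕0⊕0⊕0⊕0⊕0⊕0⊕0 = 0
s4: b4⊕b5⊕b6⊕b7⊕b12⊕b13⊕b14⊕b15⊕b20⊕b21⊕b22⊕b23⊕b28⊕b29⊕b30⊕b31 = 0⊕0⊕1⊕1⊕1⊕1⊕0⊕1⊕0⊕0⊕0⊕0⊕0⊕1⊕0⊕0 = 0
s8: b8⊕b9⊕b10⊕b11⊕b12⊕b13⊕b14⊕b15⊕b24⊕b25⊕b26⊕b27⊕b28⊕b29⊕b30⊕b31 = 1⊕0⊕0⊕0⊕1⊕1⊕0⊕1⊕1⊕0⊕0⊕0⊕0⊕1⊕0⊕0 = 0
s16: b16⊕b17⊕b18⊕b19⊕b20⊕b21⊕b22⊕b23⊕b24⊕b25⊕b26⊕b27⊕b28⊕b29⊕b30⊕b31 = 0⊕0⊕1⊕0⊕0⊕0⊕0⊕0⊕1⊕0⊕0⊕0⊕0⊕1⊕0⊕0 = 1
Syndrome (s16...s1) = 10000 → position 16.

16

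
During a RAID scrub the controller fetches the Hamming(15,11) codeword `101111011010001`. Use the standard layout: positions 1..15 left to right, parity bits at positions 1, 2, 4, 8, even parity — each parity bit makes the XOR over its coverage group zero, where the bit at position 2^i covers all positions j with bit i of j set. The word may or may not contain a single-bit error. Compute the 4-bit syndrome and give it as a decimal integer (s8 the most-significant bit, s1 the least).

s1: b1⊕b3⊕b5⊕b7⊕b9⊕b11⊕b13⊕b15 = 1⊕1⊕1⊕0⊕1⊕1⊕0⊕1 = 0
s2: b2⊕b3⊕b6⊕b7⊕b10⊕b11⊕b14⊕b15 = 0⊕1⊕1⊕0⊕0⊕1⊕0⊕1 = 0
s4: b4⊕b5⊕b6⊕b7⊕b12⊕b13⊕b14⊕b15 = 1⊕1⊕1⊕0⊕0⊕0⊕0⊕1 = 0
s8: b8⊕b9⊕b10⊕b11⊕b12⊕b13⊕b14⊕b15 = 1⊕1⊕0⊕1⊕0⊕0⊕0⊕1 = 0
Syndrome (s8...s1) = 0000 → position 0 (no error).

0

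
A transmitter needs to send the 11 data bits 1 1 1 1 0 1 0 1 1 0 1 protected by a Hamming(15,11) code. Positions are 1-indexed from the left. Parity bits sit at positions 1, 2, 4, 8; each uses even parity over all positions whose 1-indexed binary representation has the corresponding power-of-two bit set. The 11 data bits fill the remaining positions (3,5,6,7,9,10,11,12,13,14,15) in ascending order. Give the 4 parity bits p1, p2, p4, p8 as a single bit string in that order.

Place data bits at non-power-of-two positions: b3=1, b5=1, b6=1, b7=1, b9=0, b10=1, b11=0, b12=1, b13=1, b14=0, b15=1.
p1 = XOR of data positions {3,5,7,9,11,13,15} = 1⊕1⊕1⊕0⊕0⊕1⊕1 = 1
p2 = XOR of data positions {3,6,7,10,11,14,15} = 1⊕1⊕1⊕1⊕0⊕0⊕1 = 1
p4 = XOR of data positions {5,6,7,12,13,14,15} = 1⊕1⊕1⊕1⊕1⊕0⊕1 = 0
p8 = XOR of data positions {9,10,11,12,13,14,15} = 0⊕1⊕0⊕1⊕1⊕0⊕1 = 0
Parity bits p1,p2,p4,p8 = 1100

1100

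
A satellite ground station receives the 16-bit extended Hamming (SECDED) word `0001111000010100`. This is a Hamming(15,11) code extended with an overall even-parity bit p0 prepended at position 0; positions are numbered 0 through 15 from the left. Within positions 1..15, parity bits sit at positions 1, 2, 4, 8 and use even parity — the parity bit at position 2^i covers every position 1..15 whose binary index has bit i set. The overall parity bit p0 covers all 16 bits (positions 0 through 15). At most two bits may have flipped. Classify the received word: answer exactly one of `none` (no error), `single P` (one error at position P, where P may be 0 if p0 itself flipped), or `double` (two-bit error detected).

s1: b1⊕b3⊕b5⊕b7⊕b9⊕b11⊕b13⊕b15 = 0⊕1⊕1⊕0⊕0⊕1⊕1⊕0 = 0
s2: b2⊕b3⊕b6⊕b7⊕b10⊕b11⊕b14⊕b15 = 0⊕1⊕1⊕0⊕0⊕1⊕0⊕0 = 1
s4: b4⊕b5⊕b6⊕b7⊕b12⊕b13⊕b14⊕b15 = 1⊕1⊕1⊕0⊕0⊕1⊕0⊕0 = 0
s8: b8⊕b9⊕b10⊕b11⊕b12⊕b13⊕b14⊕b15 = 0⊕0⊕0⊕1⊕0⊕1⊕0⊕0 = 0
Syndrome (s8...s1) = 0010 → position 2.
Overall parity (XOR of all 16 bits, including p0): 0⊕0⊕0⊕1⊕1⊕1⊕1⊕0⊕0⊕0⊕0⊕1⊕0⊕1⊕0⊕0 = 0
Overall=0, syndrome position=2 → double-bit error detected (uncorrectable).

double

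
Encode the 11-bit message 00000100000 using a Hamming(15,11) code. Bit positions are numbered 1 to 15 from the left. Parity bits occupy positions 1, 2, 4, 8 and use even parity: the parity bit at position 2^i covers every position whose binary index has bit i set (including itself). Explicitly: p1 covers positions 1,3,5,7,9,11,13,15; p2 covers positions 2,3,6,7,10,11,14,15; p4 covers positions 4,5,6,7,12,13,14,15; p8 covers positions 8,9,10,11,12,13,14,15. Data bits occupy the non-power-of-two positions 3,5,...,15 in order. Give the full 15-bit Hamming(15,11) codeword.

010000010100000

Place data bits at non-power-of-two positions: b3=0, b5=0, b6=0, b7=0, b9=0, b10=1, b11=0, b12=0, b13=0, b14=0, b15=0.
p1 = XOR of data positions {3,5,7,9,11,13,15} = 0⊕0⊕0⊕0⊕0⊕0⊕0 = 0
p2 = XOR of data positions {3,6,7,10,11,14,15} = 0⊕0⊕0⊕1⊕0⊕0⊕0 = 1
p4 = XOR of data positions {5,6,7,12,13,14,15} = 0⊕0⊕0⊕0⊕0⊕0⊕0 = 0
p8 = XOR of data positions {9,10,11,12,13,14,15} = 0⊕1⊕0⊕0⊕0⊕0⊕0 = 1
Codeword b1..b15 = 010000010100000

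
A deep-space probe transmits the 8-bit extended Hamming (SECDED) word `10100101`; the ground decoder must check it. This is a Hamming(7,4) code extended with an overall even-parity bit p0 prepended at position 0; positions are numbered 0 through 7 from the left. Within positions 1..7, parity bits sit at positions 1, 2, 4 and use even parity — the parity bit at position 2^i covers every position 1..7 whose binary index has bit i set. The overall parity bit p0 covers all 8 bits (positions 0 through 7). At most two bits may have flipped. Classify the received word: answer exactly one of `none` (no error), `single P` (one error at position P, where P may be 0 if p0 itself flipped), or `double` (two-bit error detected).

s1: b1⊕b3⊕b5⊕b7 = 0⊕0⊕1⊕1 = 0
s2: b2⊕b3⊕b6⊕b7 = 1⊕0⊕0⊕1 = 0
s4: b4⊕b5⊕b6⊕b7 = 0⊕1⊕0⊕1 = 0
Syndrome (s4...s1) = 000 → position 0 (no error).
Overall parity (XOR of all 8 bits, including p0): 1⊕0⊕1⊕0⊕0⊕1⊕0⊕1 = 0
Overall=0, syndrome position=0 → no error.

none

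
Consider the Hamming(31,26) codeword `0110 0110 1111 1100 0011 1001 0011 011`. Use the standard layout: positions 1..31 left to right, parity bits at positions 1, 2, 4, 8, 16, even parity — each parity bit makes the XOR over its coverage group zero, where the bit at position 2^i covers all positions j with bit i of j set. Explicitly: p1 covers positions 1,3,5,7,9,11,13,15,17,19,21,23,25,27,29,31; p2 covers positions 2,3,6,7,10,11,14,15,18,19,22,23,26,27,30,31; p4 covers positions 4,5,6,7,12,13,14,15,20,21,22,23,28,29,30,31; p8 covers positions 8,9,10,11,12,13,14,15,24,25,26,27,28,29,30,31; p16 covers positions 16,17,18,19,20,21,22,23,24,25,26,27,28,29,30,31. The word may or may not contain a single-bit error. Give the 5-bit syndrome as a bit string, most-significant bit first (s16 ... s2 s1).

01011

s1: b1⊕b3⊕b5⊕b7⊕b9⊕b11⊕b13⊕b15⊕b17⊕b19⊕b21⊕b23⊕b25⊕b27⊕b29⊕b31 = 0⊕1⊕0⊕1⊕1⊕1⊕1⊕0⊕0⊕1⊕1⊕0⊕0⊕1⊕0⊕1 = 1
s2: b2⊕b3⊕b6⊕b7⊕b10⊕b11⊕b14⊕b15⊕b18⊕b19⊕b22⊕b23⊕b26⊕b27⊕b30⊕b31 = 1⊕1⊕1⊕1⊕1⊕1⊕1⊕0⊕0⊕1⊕0⊕0⊕0⊕1⊕1⊕1 = 1
s4: b4⊕b5⊕b6⊕b7⊕b12⊕b13⊕b14⊕b15⊕b20⊕b21⊕b22⊕b23⊕b28⊕b29⊕b30⊕b31 = 0⊕0⊕1⊕1⊕1⊕1⊕1⊕0⊕1⊕1⊕0⊕0⊕1⊕0⊕1⊕1 = 0
s8: b8⊕b9⊕b10⊕b11⊕b12⊕b13⊕b14⊕b15⊕b24⊕b25⊕b26⊕b27⊕b28⊕b29⊕b30⊕b31 = 0⊕1⊕1⊕1⊕1⊕1⊕1⊕0⊕1⊕0⊕0⊕1⊕1⊕0⊕1⊕1 = 1
s16: b16⊕b17⊕b18⊕b19⊕b20⊕b21⊕b22⊕b23⊕b24⊕b25⊕b26⊕b27⊕b28⊕b29⊕b30⊕b31 = 0⊕0⊕0⊕1⊕1⊕1⊕0⊕0⊕1⊕0⊕0⊕1⊕1⊕0⊕1⊕1 = 0
Syndrome (s16...s1) = 01011 → position 11.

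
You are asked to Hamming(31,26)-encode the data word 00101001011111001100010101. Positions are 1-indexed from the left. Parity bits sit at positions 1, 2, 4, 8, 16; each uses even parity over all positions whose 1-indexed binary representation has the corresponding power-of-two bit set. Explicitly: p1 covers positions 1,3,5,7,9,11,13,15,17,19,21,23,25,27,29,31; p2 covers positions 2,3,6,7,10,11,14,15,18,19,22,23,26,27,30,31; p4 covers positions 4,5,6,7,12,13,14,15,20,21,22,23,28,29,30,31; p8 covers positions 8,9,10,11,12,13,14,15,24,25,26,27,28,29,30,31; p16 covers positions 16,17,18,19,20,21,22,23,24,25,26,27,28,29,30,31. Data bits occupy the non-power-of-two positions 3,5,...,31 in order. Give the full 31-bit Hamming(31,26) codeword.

Place data bits at non-power-of-two positions: b3=0, b5=0, b6=1, b7=0, b9=1, b10=0, b11=0, b12=1, b13=0, b14=1, b15=1, b17=1, b18=1, b19=1, b20=0, b21=0, b22=1, b23=1, b24=0, b25=0, b26=0, b27=1, b28=0, b29=1, b30=0, b31=1.
p1 = XOR of data positions {3,5,7,9,11,13,15,17,19,21,23,25,27,29,31} = 0⊕0⊕0⊕1⊕0⊕0⊕1⊕1⊕1⊕0⊕1⊕0⊕1⊕1⊕1 = 0
p2 = XOR of data positions {3,6,7,10,11,14,15,18,19,22,23,26,27,30,31} = 0⊕1⊕0⊕0⊕0⊕1⊕1⊕1⊕1⊕1⊕1⊕0⊕1⊕0⊕1 = 1
p4 = XOR of data positions {5,6,7,12,13,14,15,20,21,22,23,28,29,30,31} = 0⊕1⊕0⊕1⊕0⊕1⊕1⊕0⊕0⊕1⊕1⊕0⊕1⊕0⊕1 = 0
p8 = XOR of data positions {9,10,11,12,13,14,15,24,25,26,27,28,29,30,31} = 1⊕0⊕0⊕1⊕0⊕1⊕1⊕0⊕0⊕0⊕1⊕0⊕1⊕0⊕1 = 1
p16 = XOR of data positions {17,18,19,20,21,22,23,24,25,26,27,28,29,30,31} = 1⊕1⊕1⊕0⊕0⊕1⊕1⊕0⊕0⊕0⊕1⊕0⊕1⊕0⊕1 = 0
Codeword b1..b31 = 0100010110010110111001100010101

0100010110010110111001100010101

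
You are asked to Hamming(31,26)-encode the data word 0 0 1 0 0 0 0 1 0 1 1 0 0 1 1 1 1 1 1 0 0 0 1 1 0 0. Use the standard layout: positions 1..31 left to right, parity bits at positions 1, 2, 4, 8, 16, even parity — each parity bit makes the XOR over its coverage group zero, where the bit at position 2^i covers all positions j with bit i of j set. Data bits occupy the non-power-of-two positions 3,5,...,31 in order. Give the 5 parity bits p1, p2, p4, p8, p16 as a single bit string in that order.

10000

Place data bits at non-power-of-two positions: b3=0, b5=0, b6=1, b7=0, b9=0, b10=0, b11=0, b12=1, b13=0, b14=1, b15=1, b17=0, b18=0, b19=1, b20=1, b21=1, b22=1, b23=1, b24=1, b25=0, b26=0, b27=0, b28=1, b29=1, b30=0, b31=0.
p1 = XOR of data positions {3,5,7,9,11,13,15,17,19,21,23,25,27,29,31} = 0⊕0⊕0⊕0⊕0⊕0⊕1⊕0⊕1⊕1⊕1⊕0⊕0⊕1⊕0 = 1
p2 = XOR of data positions {3,6,7,10,11,14,15,18,19,22,23,26,27,30,31} = 0⊕1⊕0⊕0⊕0⊕1⊕1⊕0⊕1⊕1⊕1⊕0⊕0⊕0⊕0 = 0
p4 = XOR of data positions {5,6,7,12,13,14,15,20,21,22,23,28,29,30,31} = 0⊕1⊕0⊕1⊕0⊕1⊕1⊕1⊕1⊕1⊕1⊕1⊕1⊕0⊕0 = 0
p8 = XOR of data positions {9,10,11,12,13,14,15,24,25,26,27,28,29,30,31} = 0⊕0⊕0⊕1⊕0⊕1⊕1⊕1⊕0⊕0⊕0⊕1⊕1⊕0⊕0 = 0
p16 = XOR of data positions {17,18,19,20,21,22,23,24,25,26,27,28,29,30,31} = 0⊕0⊕1⊕1⊕1⊕1⊕1⊕1⊕0⊕0⊕0⊕1⊕1⊕0⊕0 = 0
Parity bits p1,p2,p4,p8,p16 = 10000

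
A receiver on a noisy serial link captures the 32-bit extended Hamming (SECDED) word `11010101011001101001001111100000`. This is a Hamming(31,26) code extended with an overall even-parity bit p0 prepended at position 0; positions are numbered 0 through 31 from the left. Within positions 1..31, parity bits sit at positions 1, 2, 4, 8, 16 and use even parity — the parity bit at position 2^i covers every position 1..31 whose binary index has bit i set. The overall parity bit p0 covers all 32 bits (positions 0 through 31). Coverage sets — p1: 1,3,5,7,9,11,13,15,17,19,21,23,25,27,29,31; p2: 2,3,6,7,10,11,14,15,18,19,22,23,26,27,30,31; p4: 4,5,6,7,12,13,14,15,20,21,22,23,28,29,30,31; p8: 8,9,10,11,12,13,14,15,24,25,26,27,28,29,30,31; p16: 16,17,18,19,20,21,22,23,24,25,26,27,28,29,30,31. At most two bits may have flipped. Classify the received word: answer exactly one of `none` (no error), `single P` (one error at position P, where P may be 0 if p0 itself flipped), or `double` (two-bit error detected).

s1: b1⊕b3⊕b5⊕b7⊕b9⊕b11⊕b13⊕b15⊕b17⊕b19⊕b21⊕b23⊕b25⊕b27⊕b29⊕b31 = 1⊕1⊕1⊕1⊕1⊕0⊕1⊕0⊕0⊕1⊕0⊕1⊕1⊕0⊕0⊕0 = 1
s2: b2⊕b3⊕b6⊕b7⊕b10⊕b11⊕b14⊕b15⊕b18⊕b19⊕b22⊕b23⊕b26⊕b27⊕b30⊕b31 = 0⊕1⊕0⊕1⊕1⊕0⊕1⊕0⊕0⊕1⊕1⊕1⊕1⊕0⊕0⊕0 = 0
s4: b4⊕b5⊕b6⊕b7⊕b12⊕b13⊕b14⊕b15⊕b20⊕b21⊕b22⊕b23⊕b28⊕b29⊕b30⊕b31 = 0⊕1⊕0⊕1⊕0⊕1⊕1⊕0⊕0⊕0⊕1⊕1⊕0⊕0⊕0⊕0 = 0
s8: b8⊕b9⊕b10⊕b11⊕b12⊕b13⊕b14⊕b15⊕b24⊕b25⊕b26⊕b27⊕b28⊕b29⊕b30⊕b31 = 0⊕1⊕1⊕0⊕0⊕1⊕1⊕0⊕1⊕1⊕1⊕0⊕0⊕0⊕0⊕0 = 1
s16: b16⊕b17⊕b18⊕b19⊕b20⊕b21⊕b22⊕b23⊕b24⊕b25⊕b26⊕b27⊕b28⊕b29⊕b30⊕b31 = 1⊕0⊕0⊕1⊕0⊕0⊕1⊕1⊕1⊕1⊕1⊕0⊕0⊕0⊕0⊕0 = 1
Syndrome (s16...s1) = 11001 → position 25.
Overall parity (XOR of all 32 bits, including p0): 1⊕1⊕0⊕1⊕0⊕1⊕0⊕1⊕0⊕1⊕1⊕0⊕0⊕1⊕1⊕0⊕1⊕0⊕0⊕1⊕0⊕0⊕1⊕1⊕1⊕1⊕1⊕0⊕0⊕0⊕0⊕0 = 0
Overall=0, syndrome position=25 → double-bit error detected (uncorrectable).

double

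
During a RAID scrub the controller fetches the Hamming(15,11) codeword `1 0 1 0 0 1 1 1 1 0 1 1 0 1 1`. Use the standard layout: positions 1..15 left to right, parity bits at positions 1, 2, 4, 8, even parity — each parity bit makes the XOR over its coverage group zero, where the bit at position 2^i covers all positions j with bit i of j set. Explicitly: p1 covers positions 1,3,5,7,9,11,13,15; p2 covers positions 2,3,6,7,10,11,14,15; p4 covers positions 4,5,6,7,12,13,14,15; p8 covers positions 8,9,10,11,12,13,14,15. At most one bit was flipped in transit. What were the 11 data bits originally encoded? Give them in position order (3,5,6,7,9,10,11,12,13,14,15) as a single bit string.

s1: b1⊕b3⊕b5⊕b7⊕b9⊕b11⊕b13⊕b15 = 1⊕1⊕0⊕1⊕1⊕1⊕0⊕1 = 0
s2: b2⊕b3⊕b6⊕b7⊕b10⊕b11⊕b14⊕b15 = 0⊕1⊕1⊕1⊕0⊕1⊕1⊕1 = 0
s4: b4⊕b5⊕b6⊕b7⊕b12⊕b13⊕b14⊕b15 = 0⊕0⊕1⊕1⊕1⊕0⊕1⊕1 = 1
s8: b8⊕b9⊕b10⊕b11⊕b12⊕b13⊕b14⊕b15 = 1⊕1⊕0⊕1⊕1⊕0⊕1⊕1 = 0
Syndrome (s8...s1) = 0100 → position 4.
Flip bit 4: corrected codeword = 101101111011011
Data bits at positions 3,5,6,7,9,10,11,12,13,14,15: 10111011011

10111011011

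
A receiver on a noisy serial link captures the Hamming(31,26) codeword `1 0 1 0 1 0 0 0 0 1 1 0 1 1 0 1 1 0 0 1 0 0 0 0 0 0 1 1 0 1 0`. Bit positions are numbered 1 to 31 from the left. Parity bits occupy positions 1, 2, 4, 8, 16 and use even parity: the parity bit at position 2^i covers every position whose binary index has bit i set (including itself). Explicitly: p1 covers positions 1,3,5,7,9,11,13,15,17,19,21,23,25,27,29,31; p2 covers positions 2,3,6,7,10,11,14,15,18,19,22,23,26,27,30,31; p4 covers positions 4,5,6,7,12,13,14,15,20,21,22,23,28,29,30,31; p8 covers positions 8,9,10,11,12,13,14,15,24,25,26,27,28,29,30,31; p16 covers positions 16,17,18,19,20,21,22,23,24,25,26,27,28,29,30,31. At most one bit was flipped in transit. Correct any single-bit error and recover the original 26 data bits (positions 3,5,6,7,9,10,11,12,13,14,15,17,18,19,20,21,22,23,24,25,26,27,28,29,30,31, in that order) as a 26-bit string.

11001110110100100000011010

s1: b1⊕b3⊕b5⊕b7⊕b9⊕b11⊕b13⊕b15⊕b17⊕b19⊕b21⊕b23⊕b25⊕b27⊕b29⊕b31 = 1⊕1⊕1⊕0⊕0⊕1⊕1⊕0⊕1⊕0⊕0⊕0⊕0⊕1⊕0⊕0 = 1
s2: b2⊕b3⊕b6⊕b7⊕b10⊕b11⊕b14⊕b15⊕b18⊕b19⊕b22⊕b23⊕b26⊕b27⊕b30⊕b31 = 0⊕1⊕0⊕0⊕1⊕1⊕1⊕0⊕0⊕0⊕0⊕0⊕0⊕1⊕1⊕0 = 0
s4: b4⊕b5⊕b6⊕b7⊕b12⊕b13⊕b14⊕b15⊕b20⊕b21⊕b22⊕b23⊕b28⊕b29⊕b30⊕b31 = 0⊕1⊕0⊕0⊕0⊕1⊕1⊕0⊕1⊕0⊕0⊕0⊕1⊕0⊕1⊕0 = 0
s8: b8⊕b9⊕b10⊕b11⊕b12⊕b13⊕b14⊕b15⊕b24⊕b25⊕b26⊕b27⊕b28⊕b29⊕b30⊕b31 = 0⊕0⊕1⊕1⊕0⊕1⊕1⊕0⊕0⊕0⊕0⊕1⊕1⊕0⊕1⊕0 = 1
s16: b16⊕b17⊕b18⊕b19⊕b20⊕b21⊕b22⊕b23⊕b24⊕b25⊕b26⊕b27⊕b28⊕b29⊕b30⊕b31 = 1⊕1⊕0⊕0⊕1⊕0⊕0⊕0⊕0⊕0⊕0⊕1⊕1⊕0⊕1⊕0 = 0
Syndrome (s16...s1) = 01001 → position 9.
Flip bit 9: corrected codeword = 1010100011101101100100000011010
Data bits at positions 3,5,6,7,9,10,11,12,13,14,15,17,18,19,20,21,22,23,24,25,26,27,28,29,30,31: 11001110110100100000011010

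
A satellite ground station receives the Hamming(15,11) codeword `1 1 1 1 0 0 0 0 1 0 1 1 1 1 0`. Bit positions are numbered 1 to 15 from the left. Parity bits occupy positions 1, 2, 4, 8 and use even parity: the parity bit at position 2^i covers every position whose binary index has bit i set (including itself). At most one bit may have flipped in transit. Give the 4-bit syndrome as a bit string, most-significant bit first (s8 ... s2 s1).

s1: b1⊕b3⊕b5⊕b7⊕b9⊕b11⊕b13⊕b15 = 1⊕1⊕0⊕0⊕1⊕1⊕1⊕0 = 1
s2: b2⊕b3⊕b6⊕b7⊕b10⊕b11⊕b14⊕b15 = 1⊕1⊕0⊕0⊕0⊕1⊕1⊕0 = 0
s4: b4⊕b5⊕b6⊕b7⊕b12⊕b13⊕b14⊕b15 = 1⊕0⊕0⊕0⊕1⊕1⊕1⊕0 = 0
s8: b8⊕b9⊕b10⊕b11⊕b12⊕b13⊕b14⊕b15 = 0⊕1⊕0⊕1⊕1⊕1⊕1⊕0 = 1
Syndrome (s8...s1) = 1001 → position 9.

1001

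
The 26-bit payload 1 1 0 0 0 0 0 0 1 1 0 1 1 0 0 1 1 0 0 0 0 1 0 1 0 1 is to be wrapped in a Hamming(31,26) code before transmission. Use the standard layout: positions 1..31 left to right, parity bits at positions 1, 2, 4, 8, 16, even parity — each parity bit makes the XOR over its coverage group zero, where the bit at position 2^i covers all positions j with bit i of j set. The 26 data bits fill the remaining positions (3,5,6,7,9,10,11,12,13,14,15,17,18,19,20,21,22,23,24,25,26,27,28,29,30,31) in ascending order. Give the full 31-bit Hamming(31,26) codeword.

Place data bits at non-power-of-two positions: b3=1, b5=1, b6=0, b7=0, b9=0, b10=0, b11=0, b12=0, b13=1, b14=1, b15=0, b17=1, b18=1, b19=0, b20=0, b21=1, b22=1, b23=0, b24=0, b25=0, b26=0, b27=1, b28=0, b29=1, b30=0, b31=1.
p1 = XOR of data positions {3,5,7,9,11,13,15,17,19,21,23,25,27,29,31} = 1⊕1⊕0⊕0⊕0⊕1⊕0⊕1⊕0⊕1⊕0⊕0⊕1⊕1⊕1 = 0
p2 = XOR of data positions {3,6,7,10,11,14,15,18,19,22,23,26,27,30,31} = 1⊕0⊕0⊕0⊕0⊕1⊕0⊕1⊕0⊕1⊕0⊕0⊕1⊕0⊕1 = 0
p4 = XOR of data positions {5,6,7,12,13,14,15,20,21,22,23,28,29,30,31} = 1⊕0⊕0⊕0⊕1⊕1⊕0⊕0⊕1⊕1⊕0⊕0⊕1⊕0⊕1 = 1
p8 = XOR of data positions {9,10,11,12,13,14,15,24,25,26,27,28,29,30,31} = 0⊕0⊕0⊕0⊕1⊕1⊕0⊕0⊕0⊕0⊕1⊕0⊕1⊕0⊕1 = 1
p16 = XOR of data positions {17,18,19,20,21,22,23,24,25,26,27,28,29,30,31} = 1⊕1⊕0⊕0⊕1⊕1⊕0⊕0⊕0⊕0⊕1⊕0⊕1⊕0⊕1 = 1
Codeword b1..b31 = 0011100100001101110011000010101

0011100100001101110011000010101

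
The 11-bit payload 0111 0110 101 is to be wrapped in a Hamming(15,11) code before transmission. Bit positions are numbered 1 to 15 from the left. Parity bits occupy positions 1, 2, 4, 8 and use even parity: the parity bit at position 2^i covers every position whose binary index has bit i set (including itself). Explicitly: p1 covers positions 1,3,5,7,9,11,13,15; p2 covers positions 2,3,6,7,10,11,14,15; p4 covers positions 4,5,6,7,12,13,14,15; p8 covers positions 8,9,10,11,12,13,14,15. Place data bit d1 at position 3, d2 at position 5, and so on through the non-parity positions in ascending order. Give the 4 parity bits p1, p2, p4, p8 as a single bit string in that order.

1110

Place data bits at non-power-of-two positions: b3=0, b5=1, b6=1, b7=1, b9=0, b10=1, b11=1, b12=0, b13=1, b14=0, b15=1.
p1 = XOR of data positions {3,5,7,9,11,13,15} = 0⊕1⊕1⊕0⊕1⊕1⊕1 = 1
p2 = XOR of data positions {3,6,7,10,11,14,15} = 0⊕1⊕1⊕1⊕1⊕0⊕1 = 1
p4 = XOR of data positions {5,6,7,12,13,14,15} = 1⊕1⊕1⊕0⊕1⊕0⊕1 = 1
p8 = XOR of data positions {9,10,11,12,13,14,15} = 0⊕1⊕1⊕0⊕1⊕0⊕1 = 0
Parity bits p1,p2,p4,p8 = 1110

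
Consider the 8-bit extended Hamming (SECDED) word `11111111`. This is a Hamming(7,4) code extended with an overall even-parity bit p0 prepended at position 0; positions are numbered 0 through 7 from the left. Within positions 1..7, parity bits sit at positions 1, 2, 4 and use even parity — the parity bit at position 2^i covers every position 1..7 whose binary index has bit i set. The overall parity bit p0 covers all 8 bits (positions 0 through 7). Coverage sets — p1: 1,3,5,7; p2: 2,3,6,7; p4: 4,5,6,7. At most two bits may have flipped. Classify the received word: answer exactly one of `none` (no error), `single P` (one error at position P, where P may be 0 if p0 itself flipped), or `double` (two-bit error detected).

none

s1: b1⊕b3⊕b5⊕b7 = 1⊕1⊕1⊕1 = 0
s2: b2⊕b3⊕b6⊕b7 = 1⊕1⊕1⊕1 = 0
s4: b4⊕b5⊕b6⊕b7 = 1⊕1⊕1⊕1 = 0
Syndrome (s4...s1) = 000 → position 0 (no error).
Overall parity (XOR of all 8 bits, including p0): 1⊕1⊕1⊕1⊕1⊕1⊕1⊕1 = 0
Overall=0, syndrome position=0 → no error.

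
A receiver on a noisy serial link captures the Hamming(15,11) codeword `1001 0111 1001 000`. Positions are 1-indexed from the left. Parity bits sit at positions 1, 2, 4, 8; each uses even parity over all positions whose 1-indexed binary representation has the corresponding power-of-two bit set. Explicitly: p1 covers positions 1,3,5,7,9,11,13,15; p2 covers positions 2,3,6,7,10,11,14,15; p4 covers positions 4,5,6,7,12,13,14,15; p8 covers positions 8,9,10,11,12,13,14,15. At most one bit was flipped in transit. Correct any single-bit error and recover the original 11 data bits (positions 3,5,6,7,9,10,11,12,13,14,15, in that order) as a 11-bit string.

s1: b1⊕b3⊕b5⊕b7⊕b9⊕b11⊕b13⊕b15 = 1⊕0⊕0⊕1⊕1⊕0⊕0⊕0 = 1
s2: b2⊕b3⊕b6⊕b7⊕b10⊕b11⊕b14⊕b15 = 0⊕0⊕1⊕1⊕0⊕0⊕0⊕0 = 0
s4: b4⊕b5⊕b6⊕b7⊕b12⊕b13⊕b14⊕b15 = 1⊕0⊕1⊕1⊕1⊕0⊕0⊕0 = 0
s8: b8⊕b9⊕b10⊕b11⊕b12⊕b13⊕b14⊕b15 = 1⊕1⊕0⊕0⊕1⊕0⊕0⊕0 = 1
Syndrome (s8...s1) = 1001 → position 9.
Flip bit 9: corrected codeword = 100101110001000
Data bits at positions 3,5,6,7,9,10,11,12,13,14,15: 00110001000

00110001000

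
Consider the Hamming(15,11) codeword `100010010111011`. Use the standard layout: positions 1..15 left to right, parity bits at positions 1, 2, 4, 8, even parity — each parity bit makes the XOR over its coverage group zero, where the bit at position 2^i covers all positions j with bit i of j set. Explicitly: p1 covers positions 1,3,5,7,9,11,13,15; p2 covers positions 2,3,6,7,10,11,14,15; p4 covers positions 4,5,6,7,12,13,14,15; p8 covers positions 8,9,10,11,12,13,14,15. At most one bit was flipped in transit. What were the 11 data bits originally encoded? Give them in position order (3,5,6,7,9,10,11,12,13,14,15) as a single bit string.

01000111011

s1: b1⊕b3⊕b5⊕b7⊕b9⊕b11⊕b13⊕b15 = 1⊕0⊕1⊕0⊕0⊕1⊕0⊕1 = 0
s2: b2⊕b3⊕b6⊕b7⊕b10⊕b11⊕b14⊕b15 = 0⊕0⊕0⊕0⊕1⊕1⊕1⊕1 = 0
s4: b4⊕b5⊕b6⊕b7⊕b12⊕b13⊕b14⊕b15 = 0⊕1⊕0⊕0⊕1⊕0⊕1⊕1 = 0
s8: b8⊕b9⊕b10⊕b11⊕b12⊕b13⊕b14⊕b15 = 1⊕0⊕1⊕1⊕1⊕0⊕1⊕1 = 0
Syndrome (s8...s1) = 0000 → position 0 (no error).
No correction needed.
Data bits at positions 3,5,6,7,9,10,11,12,13,14,15: 01000111011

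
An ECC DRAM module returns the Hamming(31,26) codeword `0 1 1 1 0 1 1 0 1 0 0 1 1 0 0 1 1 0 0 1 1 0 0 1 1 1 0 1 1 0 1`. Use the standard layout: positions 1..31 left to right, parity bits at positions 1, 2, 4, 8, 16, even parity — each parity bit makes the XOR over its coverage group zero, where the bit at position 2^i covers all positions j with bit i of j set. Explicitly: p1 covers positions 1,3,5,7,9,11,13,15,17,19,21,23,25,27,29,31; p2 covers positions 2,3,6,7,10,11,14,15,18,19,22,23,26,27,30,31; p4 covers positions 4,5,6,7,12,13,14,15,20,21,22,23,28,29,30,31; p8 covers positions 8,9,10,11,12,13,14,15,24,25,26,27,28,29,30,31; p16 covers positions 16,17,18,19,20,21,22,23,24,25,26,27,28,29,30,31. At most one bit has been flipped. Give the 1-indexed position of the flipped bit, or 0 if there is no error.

s1: b1⊕b3⊕b5⊕b7⊕b9⊕b11⊕b13⊕b15⊕b17⊕b19⊕b21⊕b23⊕b25⊕b27⊕b29⊕b31 = 0⊕1⊕0⊕1⊕1⊕0⊕1⊕0⊕1⊕0⊕1⊕0⊕1⊕0⊕1⊕1 = 1
s2: b2⊕b3⊕b6⊕b7⊕b10⊕b11⊕b14⊕b15⊕b18⊕b19⊕b22⊕b23⊕b26⊕b27⊕b30⊕b31 = 1⊕1⊕1⊕1⊕0⊕0⊕0⊕0⊕0⊕0⊕0⊕0⊕1⊕0⊕0⊕1 = 0
s4: b4⊕b5⊕b6⊕b7⊕b12⊕b13⊕b14⊕b15⊕b20⊕b21⊕b22⊕b23⊕b28⊕b29⊕b30⊕b31 = 1⊕0⊕1⊕1⊕1⊕1⊕0⊕0⊕1⊕1⊕0⊕0⊕1⊕1⊕0⊕1 = 0
s8: b8⊕b9⊕b10⊕b11⊕b12⊕b13⊕b14⊕b15⊕b24⊕b25⊕b26⊕b27⊕b28⊕b29⊕b30⊕b31 = 0⊕1⊕0⊕0⊕1⊕1⊕0⊕0⊕1⊕1⊕1⊕0⊕1⊕1⊕0⊕1 = 1
s16: b16⊕b17⊕b18⊕b19⊕b20⊕b21⊕b22⊕b23⊕b24⊕b25⊕b26⊕b27⊕b28⊕b29⊕b30⊕b31 = 1⊕1⊕0⊕0⊕1⊕1⊕0⊕0⊕1⊕1⊕1⊕0⊕1⊕1⊕0⊕1 = 0
Syndrome (s16...s1) = 01001 → position 9.

9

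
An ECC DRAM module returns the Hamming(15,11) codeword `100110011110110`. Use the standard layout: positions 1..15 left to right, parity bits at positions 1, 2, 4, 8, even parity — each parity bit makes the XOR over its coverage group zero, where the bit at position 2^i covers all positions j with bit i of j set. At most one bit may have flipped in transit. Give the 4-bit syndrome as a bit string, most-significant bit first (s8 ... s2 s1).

s1: b1⊕b3⊕b5⊕b7⊕b9⊕b11⊕b13⊕b15 = 1⊕0⊕1⊕0⊕1⊕1⊕1⊕0 = 1
s2: b2⊕b3⊕b6⊕b7⊕b10⊕b11⊕b14⊕b15 = 0⊕0⊕0⊕0⊕1⊕1⊕1⊕0 = 1
s4: b4⊕b5⊕b6⊕b7⊕b12⊕b13⊕b14⊕b15 = 1⊕1⊕0⊕0⊕0⊕1⊕1⊕0 = 0
s8: b8⊕b9⊕b10⊕b11⊕b12⊕b13⊕b14⊕b15 = 1⊕1⊕1⊕1⊕0⊕1⊕1⊕0 = 0
Syndrome (s8...s1) = 0011 → position 3.

0011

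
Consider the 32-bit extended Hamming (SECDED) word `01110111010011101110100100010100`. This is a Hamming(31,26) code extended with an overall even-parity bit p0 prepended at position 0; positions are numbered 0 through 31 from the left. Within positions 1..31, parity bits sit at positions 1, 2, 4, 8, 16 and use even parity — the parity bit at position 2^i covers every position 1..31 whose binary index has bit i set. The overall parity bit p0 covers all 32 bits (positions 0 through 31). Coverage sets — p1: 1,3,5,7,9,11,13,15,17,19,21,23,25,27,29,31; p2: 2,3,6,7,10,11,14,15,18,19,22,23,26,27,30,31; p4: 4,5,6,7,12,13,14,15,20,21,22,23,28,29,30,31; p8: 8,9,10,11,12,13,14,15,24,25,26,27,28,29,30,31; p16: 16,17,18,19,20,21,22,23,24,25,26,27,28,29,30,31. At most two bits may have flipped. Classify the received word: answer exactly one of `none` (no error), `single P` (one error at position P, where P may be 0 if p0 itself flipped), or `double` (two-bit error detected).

single 20

s1: b1⊕b3⊕b5⊕b7⊕b9⊕b11⊕b13⊕b15⊕b17⊕b19⊕b21⊕b23⊕b25⊕b27⊕b29⊕b31 = 1⊕1⊕1⊕1⊕1⊕0⊕1⊕0⊕1⊕0⊕0⊕1⊕0⊕1⊕1⊕0 = 0
s2: b2⊕b3⊕b6⊕b7⊕b10⊕b11⊕b14⊕b15⊕b18⊕b19⊕b22⊕b23⊕b26⊕b27⊕b30⊕b31 = 1⊕1⊕1⊕1⊕0⊕0⊕1⊕0⊕1⊕0⊕0⊕1⊕0⊕1⊕0⊕0 = 0
s4: b4⊕b5⊕b6⊕b7⊕b12⊕b13⊕b14⊕b15⊕b20⊕b21⊕b22⊕b23⊕b28⊕b29⊕b30⊕b31 = 0⊕1⊕1⊕1⊕1⊕1⊕1⊕0⊕1⊕0⊕0⊕1⊕0⊕1⊕0⊕0 = 1
s8: b8⊕b9⊕b10⊕b11⊕b12⊕b13⊕b14⊕b15⊕b24⊕b25⊕b26⊕b27⊕b28⊕b29⊕b30⊕b31 = 0⊕1⊕0⊕0⊕1⊕1⊕1⊕0⊕0⊕0⊕0⊕1⊕0⊕1⊕0⊕0 = 0
s16: b16⊕b17⊕b18⊕b19⊕b20⊕b21⊕b22⊕b23⊕b24⊕b25⊕b26⊕b27⊕b28⊕b29⊕b30⊕b31 = 1⊕1⊕1⊕0⊕1⊕0⊕0⊕1⊕0⊕0⊕0⊕1⊕0⊕1⊕0⊕0 = 1
Syndrome (s16...s1) = 10100 → position 20.
Overall parity (XOR of all 32 bits, including p0): 0⊕1⊕1⊕1⊕0⊕1⊕1⊕1⊕0⊕1⊕0⊕0⊕1⊕1⊕1⊕0⊕1⊕1⊕1⊕0⊕1⊕0⊕0⊕1⊕0⊕0⊕0⊕1⊕0⊕1⊕0⊕0 = 1
Overall=1, syndrome position=20 → single-bit error at position 20.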